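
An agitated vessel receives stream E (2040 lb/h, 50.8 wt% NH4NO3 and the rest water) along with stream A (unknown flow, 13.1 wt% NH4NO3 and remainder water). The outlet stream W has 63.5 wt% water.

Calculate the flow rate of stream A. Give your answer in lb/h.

1247 lb/h

Let A be the unknown flow. Total out = 2040 + A.
water balance: 1003.7 + 0.869·A = 0.635·(2040 + A)
(0.869 − 0.635)·A = 0.635×2040 − 1003.7 = 291.72
A = 291.72 / 0.234 = 1246.7 lb/h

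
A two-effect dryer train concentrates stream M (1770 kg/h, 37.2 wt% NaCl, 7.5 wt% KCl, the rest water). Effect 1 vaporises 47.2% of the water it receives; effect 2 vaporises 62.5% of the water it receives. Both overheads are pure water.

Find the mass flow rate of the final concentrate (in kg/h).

985 kg/h

water in feed = 1770×0.553 = 978.81 kg/h.
After stage 1: water left = (1−0.472)×978.81 = 516.81; stream total = 1308 kg/h.
After stage 2: water left = (1−0.625)×516.81 = 193.8; final concentrate = 984.99 kg/h.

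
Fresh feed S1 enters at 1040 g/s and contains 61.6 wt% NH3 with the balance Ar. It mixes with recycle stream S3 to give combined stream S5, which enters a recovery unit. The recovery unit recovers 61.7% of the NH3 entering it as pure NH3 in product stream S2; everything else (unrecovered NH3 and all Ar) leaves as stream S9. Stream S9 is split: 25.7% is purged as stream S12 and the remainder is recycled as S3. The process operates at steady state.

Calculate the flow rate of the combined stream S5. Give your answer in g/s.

2449 g/s

Ar enters only via S1 and leaves only via the purge: 1040×0.384 = 0.257×(Ar in S9), and the recovery unit passes all Ar, so Ar in S5 = Ar in S9 = 1553.9 g/s.
NH3 in S5: m_A = 1040×0.616 + (1−0.257)·(1−0.617)·m_A, so m_A = 640.64/0.7154 = 895.46 g/s.
S5 = 895.46 + 1553.9 = 2449.4 g/s.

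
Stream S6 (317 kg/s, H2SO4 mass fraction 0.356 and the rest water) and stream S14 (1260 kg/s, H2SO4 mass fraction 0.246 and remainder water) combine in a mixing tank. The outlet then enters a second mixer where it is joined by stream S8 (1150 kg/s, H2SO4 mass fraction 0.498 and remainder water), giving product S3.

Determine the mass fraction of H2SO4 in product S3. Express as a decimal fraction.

Overall, product flow = 2727 kg/s.
H2SO4 in = 317×0.356 + 1260×0.246 + 1150×0.498 = 995.51 kg/s.
H2SO4 fraction in S3 = 0.365.

0.365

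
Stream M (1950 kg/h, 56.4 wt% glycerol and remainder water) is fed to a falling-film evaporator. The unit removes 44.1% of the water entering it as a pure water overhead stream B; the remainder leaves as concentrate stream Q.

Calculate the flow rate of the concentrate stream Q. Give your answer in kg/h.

water entering = 1950×0.436 = 850.2 kg/h; overhead removed = 0.441×850.2 = 374.94 kg/h.
Concentrate = 1950 − 374.94 = 1575.1 kg/h.

1575 kg/h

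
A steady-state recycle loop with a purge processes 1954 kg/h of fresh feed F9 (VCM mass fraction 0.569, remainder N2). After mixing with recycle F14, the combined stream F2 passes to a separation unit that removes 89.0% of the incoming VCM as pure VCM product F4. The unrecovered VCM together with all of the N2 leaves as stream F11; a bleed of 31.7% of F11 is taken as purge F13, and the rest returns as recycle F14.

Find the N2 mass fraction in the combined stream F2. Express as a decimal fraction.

0.688

N2 enters only via F9 and leaves only via the purge: 1954×0.431 = 0.317×(N2 in F11), and the separation unit passes all N2, so N2 in F2 = N2 in F11 = 2656.7 kg/h.
VCM in F2: m_A = 1954×0.569 + (1−0.317)·(1−0.890)·m_A, so m_A = 1111.8/0.9249 = 1202.1 kg/h.
F2 = 1202.1 + 2656.7 = 3858.8 kg/h.
N2 fraction in F2 = 2656.7/3858.8 = 0.688.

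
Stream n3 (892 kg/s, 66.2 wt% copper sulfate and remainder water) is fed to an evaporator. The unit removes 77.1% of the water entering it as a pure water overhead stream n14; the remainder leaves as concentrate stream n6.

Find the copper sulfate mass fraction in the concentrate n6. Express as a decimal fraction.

copper sulfate is not removed: 892×0.662 = 590.5 kg/s of copper sulfate enters n6.
water entering = 892×0.338 = 301.5 kg/s; overhead removed = 0.771×301.5 = 232.45 kg/s.
Concentrate = 892 − 232.45 = 659.55 kg/s.
Mass fraction = 590.5/659.55 = 0.895.

0.895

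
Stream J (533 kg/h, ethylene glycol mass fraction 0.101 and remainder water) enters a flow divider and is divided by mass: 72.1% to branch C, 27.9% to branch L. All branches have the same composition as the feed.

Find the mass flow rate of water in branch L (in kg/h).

Branch L total = 0.279×533 = 148.71 kg/h.
water in L = 0.899×148.71 = 133.69 kg/h.

133.7 kg/h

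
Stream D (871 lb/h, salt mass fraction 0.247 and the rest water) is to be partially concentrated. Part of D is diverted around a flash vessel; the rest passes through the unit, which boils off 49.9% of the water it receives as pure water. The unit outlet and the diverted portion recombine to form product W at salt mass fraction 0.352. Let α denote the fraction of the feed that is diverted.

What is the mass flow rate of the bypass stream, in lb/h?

179.5 lb/h

All 871×0.247 = 215.14 lb/h of salt reaches W, so W = 215.14/0.352 = 611.18 lb/h and vapour = 259.82 lb/h.
The evaporator receives (1−α)·871 of feed at 0.753 water and removes 0.499 of that water:
0.499×0.753×(1−α)×871 = 259.82
(1−α) = 259.82/327.28 = 0.7939;  α = 0.2061.
Bypass flow = 0.2061×871 = 179.54 lb/h.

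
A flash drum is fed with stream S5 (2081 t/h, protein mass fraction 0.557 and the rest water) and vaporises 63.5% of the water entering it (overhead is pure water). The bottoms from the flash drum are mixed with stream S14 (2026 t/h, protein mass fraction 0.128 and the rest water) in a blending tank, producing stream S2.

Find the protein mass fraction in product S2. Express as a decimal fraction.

0.403

Vapour removed = 0.635×0.443×2081 = 585.4 t/h; concentrate = 1495.6 t/h.
protein reaching the mixer = 1159.1 (from concentrate) + 2026×0.128 = 1418.4 t/h.
Product flow = 1495.6 + 2026 = 3521.6 t/h; protein fraction = 0.403.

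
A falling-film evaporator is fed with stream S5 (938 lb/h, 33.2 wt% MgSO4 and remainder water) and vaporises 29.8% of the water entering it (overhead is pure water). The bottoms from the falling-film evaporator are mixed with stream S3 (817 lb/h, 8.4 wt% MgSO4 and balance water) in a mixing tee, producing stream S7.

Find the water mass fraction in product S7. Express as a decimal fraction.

0.758

Vapour removed = 0.298×0.668×938 = 186.72 lb/h; concentrate = 751.28 lb/h.
water reaching the mixer = 439.86 (from concentrate) + 817×0.916 = 1188.2 lb/h.
Product flow = 751.28 + 817 = 1568.3 lb/h; water fraction = 0.758.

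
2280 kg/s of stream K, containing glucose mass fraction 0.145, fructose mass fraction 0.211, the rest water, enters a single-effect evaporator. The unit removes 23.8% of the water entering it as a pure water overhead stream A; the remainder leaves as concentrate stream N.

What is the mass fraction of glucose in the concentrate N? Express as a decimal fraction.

glucose is not removed: 2280×0.145 = 330.6 kg/s of glucose enters N.
water entering = 2280×0.644 = 1468.3 kg/s; overhead removed = 0.238×1468.3 = 349.46 kg/s.
Concentrate = 2280 − 349.46 = 1930.5 kg/s.
Mass fraction = 330.6/1930.5 = 0.171.

0.171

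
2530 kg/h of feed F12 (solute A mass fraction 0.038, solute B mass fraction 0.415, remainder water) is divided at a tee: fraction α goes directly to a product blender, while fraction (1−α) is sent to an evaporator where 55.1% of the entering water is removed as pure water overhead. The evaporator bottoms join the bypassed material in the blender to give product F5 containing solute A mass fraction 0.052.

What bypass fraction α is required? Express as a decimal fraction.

All 2530×0.038 = 96.14 kg/h of solute A reaches F5, so F5 = 96.14/0.052 = 1848.8 kg/h and vapour = 681.15 kg/h.
The evaporator receives (1−α)·2530 of feed at 0.547 water and removes 0.551 of that water:
0.551×0.547×(1−α)×2530 = 681.15
(1−α) = 681.15/762.53 = 0.8933;  α = 0.1067.

0.107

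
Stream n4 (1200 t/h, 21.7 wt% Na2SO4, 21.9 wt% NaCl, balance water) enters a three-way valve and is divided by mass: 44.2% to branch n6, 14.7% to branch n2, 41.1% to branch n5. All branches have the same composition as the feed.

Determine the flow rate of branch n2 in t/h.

Branch n2 flow = 0.147×1200 = 176.4 t/h.

176.4 t/h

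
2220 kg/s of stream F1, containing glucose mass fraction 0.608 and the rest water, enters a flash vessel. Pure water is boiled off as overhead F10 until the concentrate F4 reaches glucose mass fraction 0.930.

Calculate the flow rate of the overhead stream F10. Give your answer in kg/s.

glucose is conserved: 2220×0.608 = 1349.8 kg/s all reports to the concentrate.
Concentrate = 1349.8/(target fraction) = 1451.4 kg/s.
Overhead = 2220 − 1451.4 = 768.65 kg/s.

768.6 kg/s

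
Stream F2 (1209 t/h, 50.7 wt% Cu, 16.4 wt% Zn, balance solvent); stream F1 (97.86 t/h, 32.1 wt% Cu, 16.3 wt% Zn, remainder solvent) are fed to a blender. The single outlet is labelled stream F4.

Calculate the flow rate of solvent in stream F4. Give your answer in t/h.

solvent out = solvent in = 1209×0.329 + 97.86×0.516 = 448.26 t/h.

448.3 t/h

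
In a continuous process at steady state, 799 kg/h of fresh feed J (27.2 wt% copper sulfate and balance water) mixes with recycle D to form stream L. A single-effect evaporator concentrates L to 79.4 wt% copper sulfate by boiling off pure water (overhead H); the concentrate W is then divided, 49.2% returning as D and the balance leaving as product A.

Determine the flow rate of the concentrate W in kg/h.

538.8 kg/h

Overall copper sulfate balance (none leaves overhead): copper sulfate in fresh feed = copper sulfate in product, i.e. 799×0.272 = (1−0.492)·W·0.794.
W = 217.33/(0.794×0.508) = 538.8 kg/h.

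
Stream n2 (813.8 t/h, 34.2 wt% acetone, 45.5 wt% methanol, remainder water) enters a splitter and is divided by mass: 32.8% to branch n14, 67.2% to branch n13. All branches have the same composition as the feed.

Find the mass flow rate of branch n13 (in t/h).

Branch n13 flow = 0.672×813.8 = 546.87 t/h.

546.9 t/h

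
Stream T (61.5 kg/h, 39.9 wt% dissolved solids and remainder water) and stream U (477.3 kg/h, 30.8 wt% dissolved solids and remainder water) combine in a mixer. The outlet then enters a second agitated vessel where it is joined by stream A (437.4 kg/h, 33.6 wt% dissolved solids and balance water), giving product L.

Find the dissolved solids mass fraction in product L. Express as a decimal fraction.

Overall, product flow = 976.2 kg/h.
dissolved solids in = 61.5×0.399 + 477.3×0.308 + 437.4×0.336 = 318.51 kg/h.
dissolved solids fraction in L = 0.326.

0.326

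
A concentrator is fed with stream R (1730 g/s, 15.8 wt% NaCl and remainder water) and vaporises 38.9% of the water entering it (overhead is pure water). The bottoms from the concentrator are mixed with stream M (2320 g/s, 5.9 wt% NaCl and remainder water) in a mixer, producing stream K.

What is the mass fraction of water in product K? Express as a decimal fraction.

0.882

Vapour removed = 0.389×0.842×1730 = 566.64 g/s; concentrate = 1163.4 g/s.
water reaching the mixer = 890.02 (from concentrate) + 2320×0.941 = 3073.1 g/s.
Product flow = 1163.4 + 2320 = 3483.4 g/s; water fraction = 0.882.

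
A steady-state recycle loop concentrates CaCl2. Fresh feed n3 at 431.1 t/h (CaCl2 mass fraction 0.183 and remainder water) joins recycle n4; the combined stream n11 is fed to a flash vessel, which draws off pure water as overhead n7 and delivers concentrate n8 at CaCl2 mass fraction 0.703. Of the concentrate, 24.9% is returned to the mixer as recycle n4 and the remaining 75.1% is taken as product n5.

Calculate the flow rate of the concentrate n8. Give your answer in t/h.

149.4 t/h

Overall CaCl2 balance (none leaves overhead): CaCl2 in fresh feed = CaCl2 in product, i.e. 431.1×0.183 = (1−0.249)·n8·0.703.
n8 = 78.891/(0.703×0.751) = 149.43 t/h.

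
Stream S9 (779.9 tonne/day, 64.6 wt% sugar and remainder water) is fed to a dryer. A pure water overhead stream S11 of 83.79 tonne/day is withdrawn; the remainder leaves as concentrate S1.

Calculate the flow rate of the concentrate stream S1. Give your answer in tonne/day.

Concentrate = 779.9 − 83.79 = 696.11 tonne/day.

696.1 tonne/day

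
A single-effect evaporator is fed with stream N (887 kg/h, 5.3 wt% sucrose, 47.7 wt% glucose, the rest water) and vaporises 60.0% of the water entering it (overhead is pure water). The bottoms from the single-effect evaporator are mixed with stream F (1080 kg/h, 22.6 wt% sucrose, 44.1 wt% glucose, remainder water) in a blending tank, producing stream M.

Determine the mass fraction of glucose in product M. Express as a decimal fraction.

Vapour removed = 0.600×0.470×887 = 250.13 kg/h; concentrate = 636.87 kg/h.
glucose reaching the mixer = 423.1 (from concentrate) + 1080×0.441 = 899.38 kg/h.
Product flow = 636.87 + 1080 = 1716.9 kg/h; glucose fraction = 0.524.

0.524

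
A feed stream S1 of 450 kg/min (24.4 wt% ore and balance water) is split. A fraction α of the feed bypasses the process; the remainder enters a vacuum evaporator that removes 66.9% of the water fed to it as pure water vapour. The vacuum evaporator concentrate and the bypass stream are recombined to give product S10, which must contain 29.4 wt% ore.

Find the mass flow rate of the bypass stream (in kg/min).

All 450×0.244 = 109.8 kg/min of ore reaches S10, so S10 = 109.8/0.294 = 373.47 kg/min and vapour = 76.531 kg/min.
The evaporator receives (1−α)·450 of feed at 0.756 water and removes 0.669 of that water:
0.669×0.756×(1−α)×450 = 76.531
(1−α) = 76.531/227.59 = 0.3363;  α = 0.6637.
Bypass flow = 0.6637×450 = 298.68 kg/min.

298.7 kg/min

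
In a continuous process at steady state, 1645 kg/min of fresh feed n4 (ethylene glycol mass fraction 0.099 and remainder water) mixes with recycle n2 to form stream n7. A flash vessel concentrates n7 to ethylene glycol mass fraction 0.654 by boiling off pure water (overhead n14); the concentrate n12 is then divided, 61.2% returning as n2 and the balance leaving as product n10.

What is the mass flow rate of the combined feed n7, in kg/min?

Overall ethylene glycol balance (none leaves overhead): ethylene glycol in fresh feed = ethylene glycol in product, i.e. 1645×0.099 = (1−0.612)·n12·0.654.
n12 = 162.86/(0.654×0.388) = 641.79 kg/min.
Recycle n2 = 0.612×641.79 = 392.77 kg/min.
Combined feed n7 = 1645 + 392.77 = 2037.8 kg/min.

2038 kg/min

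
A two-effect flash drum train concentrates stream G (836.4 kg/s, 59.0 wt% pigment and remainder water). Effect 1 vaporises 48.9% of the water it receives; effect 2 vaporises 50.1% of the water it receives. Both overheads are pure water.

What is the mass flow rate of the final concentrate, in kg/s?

580.9 kg/s

water in feed = 836.4×0.410 = 342.92 kg/s.
After stage 1: water left = (1−0.489)×342.92 = 175.23; stream total = 668.71 kg/s.
After stage 2: water left = (1−0.501)×175.23 = 87.442; final concentrate = 580.92 kg/s.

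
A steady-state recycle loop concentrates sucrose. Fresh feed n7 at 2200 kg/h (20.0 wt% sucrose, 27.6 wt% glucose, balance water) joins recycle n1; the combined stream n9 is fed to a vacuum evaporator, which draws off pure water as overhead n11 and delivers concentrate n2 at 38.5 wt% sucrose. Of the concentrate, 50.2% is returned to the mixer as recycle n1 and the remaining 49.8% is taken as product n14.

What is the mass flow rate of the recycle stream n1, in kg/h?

Overall sucrose balance (none leaves overhead): sucrose in fresh feed = sucrose in product, i.e. 2200×0.200 = (1−0.502)·n2·0.385.
n2 = 440/(0.385×0.498) = 2294.9 kg/h.
Recycle n1 = 0.502×2294.9 = 1152 kg/h.

1152 kg/h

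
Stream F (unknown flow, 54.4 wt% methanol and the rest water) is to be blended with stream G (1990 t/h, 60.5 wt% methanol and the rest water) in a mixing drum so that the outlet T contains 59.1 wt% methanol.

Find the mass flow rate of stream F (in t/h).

Let F be the unknown flow. Total out = 1990 + F.
methanol balance: 1204 + 0.544·F = 0.591·(1990 + F)
(0.544 − 0.591)·F = 0.591×1990 − 1204 = -27.86
F = -27.86 / -0.047 = 592.77 t/h

592.8 t/h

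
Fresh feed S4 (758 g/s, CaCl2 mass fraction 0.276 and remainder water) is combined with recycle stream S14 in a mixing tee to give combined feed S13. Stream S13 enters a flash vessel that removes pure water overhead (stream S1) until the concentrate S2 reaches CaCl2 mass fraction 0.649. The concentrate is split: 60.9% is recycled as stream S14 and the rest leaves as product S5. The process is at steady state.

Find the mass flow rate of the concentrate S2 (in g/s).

Overall CaCl2 balance (none leaves overhead): CaCl2 in fresh feed = CaCl2 in product, i.e. 758×0.276 = (1−0.609)·S2·0.649.
S2 = 209.21/(0.649×0.391) = 824.44 g/s.

824.4 g/s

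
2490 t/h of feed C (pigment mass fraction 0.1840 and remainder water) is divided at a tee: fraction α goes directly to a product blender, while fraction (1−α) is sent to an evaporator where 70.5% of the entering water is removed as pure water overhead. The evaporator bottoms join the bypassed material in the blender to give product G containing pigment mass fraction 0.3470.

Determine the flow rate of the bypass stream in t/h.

All 2490×0.184 = 458.16 t/h of pigment reaches G, so G = 458.16/0.347 = 1320.3 t/h and vapour = 1169.7 t/h.
The evaporator receives (1−α)·2490 of feed at 0.816 water and removes 0.705 of that water:
0.705×0.816×(1−α)×2490 = 1169.7
(1−α) = 1169.7/1432.4 = 0.8165;  α = 0.1835.
Bypass flow = 0.1835×2490 = 456.81 t/h.

456.8 t/h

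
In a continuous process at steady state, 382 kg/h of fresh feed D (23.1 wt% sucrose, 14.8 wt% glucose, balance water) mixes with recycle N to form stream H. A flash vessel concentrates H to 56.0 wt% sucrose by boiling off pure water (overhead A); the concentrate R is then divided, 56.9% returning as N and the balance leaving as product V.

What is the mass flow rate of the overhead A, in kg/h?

Overall sucrose balance (none leaves overhead): sucrose in fresh feed = sucrose in product, i.e. 382×0.231 = (1−0.569)·R·0.560.
R = 88.242/(0.560×0.431) = 365.6 kg/h.
Recycle N = 0.569×365.6 = 208.03 kg/h.
Combined feed H = 382 + 208.03 = 590.03 kg/h.
Overhead A = H − R = 590.03 − 365.6 = 224.42 kg/h.

224.4 kg/h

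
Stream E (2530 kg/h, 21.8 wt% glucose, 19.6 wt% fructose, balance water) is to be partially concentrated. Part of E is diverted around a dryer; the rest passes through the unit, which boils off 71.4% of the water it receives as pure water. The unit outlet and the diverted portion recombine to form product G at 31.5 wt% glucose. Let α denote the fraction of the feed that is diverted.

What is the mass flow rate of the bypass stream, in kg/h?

All 2530×0.218 = 551.54 kg/h of glucose reaches G, so G = 551.54/0.315 = 1750.9 kg/h and vapour = 779.08 kg/h.
The evaporator receives (1−α)·2530 of feed at 0.586 water and removes 0.714 of that water:
0.714×0.586×(1−α)×2530 = 779.08
(1−α) = 779.08/1058.6 = 0.7360;  α = 0.2640.
Bypass flow = 0.2640×2530 = 667.97 kg/h.

668 kg/h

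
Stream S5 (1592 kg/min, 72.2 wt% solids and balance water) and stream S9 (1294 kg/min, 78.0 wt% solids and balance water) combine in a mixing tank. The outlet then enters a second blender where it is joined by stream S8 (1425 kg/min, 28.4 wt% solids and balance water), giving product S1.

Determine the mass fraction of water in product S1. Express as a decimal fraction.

Overall, product flow = 4311 kg/min.
water in = 1592×0.278 + 1294×0.220 + 1425×0.716 = 1747.6 kg/min.
water fraction in S1 = 0.405.

0.405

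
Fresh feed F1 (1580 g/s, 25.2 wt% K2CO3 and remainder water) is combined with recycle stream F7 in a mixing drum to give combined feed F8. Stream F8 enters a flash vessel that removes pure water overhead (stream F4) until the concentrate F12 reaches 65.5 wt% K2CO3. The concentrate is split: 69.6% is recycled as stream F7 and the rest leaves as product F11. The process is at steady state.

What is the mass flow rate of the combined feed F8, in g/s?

2972 g/s

Overall K2CO3 balance (none leaves overhead): K2CO3 in fresh feed = K2CO3 in product, i.e. 1580×0.252 = (1−0.696)·F12·0.655.
F12 = 398.16/(0.655×0.304) = 1999.6 g/s.
Recycle F7 = 0.696×1999.6 = 1391.7 g/s.
Combined feed F8 = 1580 + 1391.7 = 2971.7 g/s.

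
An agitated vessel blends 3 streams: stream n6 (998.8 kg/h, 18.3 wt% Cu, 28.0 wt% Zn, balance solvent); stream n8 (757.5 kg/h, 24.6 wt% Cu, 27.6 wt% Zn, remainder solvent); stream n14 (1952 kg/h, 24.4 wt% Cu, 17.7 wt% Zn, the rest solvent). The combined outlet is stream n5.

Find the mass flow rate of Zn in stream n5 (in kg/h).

834.2 kg/h

Zn out = Zn in = 998.8×0.280 + 757.5×0.276 + 1952×0.177 = 834.24 kg/h.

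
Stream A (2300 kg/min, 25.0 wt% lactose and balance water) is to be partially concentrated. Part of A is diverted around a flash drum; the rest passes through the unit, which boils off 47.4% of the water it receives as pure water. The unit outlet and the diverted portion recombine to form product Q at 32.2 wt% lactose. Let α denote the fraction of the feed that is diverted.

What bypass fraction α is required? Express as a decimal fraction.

All 2300×0.250 = 575 kg/min of lactose reaches Q, so Q = 575/0.322 = 1785.7 kg/min and vapour = 514.29 kg/min.
The evaporator receives (1−α)·2300 of feed at 0.750 water and removes 0.474 of that water:
0.474×0.750×(1−α)×2300 = 514.29
(1−α) = 514.29/817.65 = 0.6290;  α = 0.3710.

0.371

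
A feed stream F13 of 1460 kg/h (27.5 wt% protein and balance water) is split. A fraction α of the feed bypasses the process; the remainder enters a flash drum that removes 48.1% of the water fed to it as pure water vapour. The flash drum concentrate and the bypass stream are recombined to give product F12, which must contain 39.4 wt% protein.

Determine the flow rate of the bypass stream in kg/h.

195.5 kg/h

All 1460×0.275 = 401.5 kg/h of protein reaches F12, so F12 = 401.5/0.394 = 1019 kg/h and vapour = 440.96 kg/h.
The evaporator receives (1−α)·1460 of feed at 0.725 water and removes 0.481 of that water:
0.481×0.725×(1−α)×1460 = 440.96
(1−α) = 440.96/509.14 = 0.8661;  α = 0.1339.
Bypass flow = 0.1339×1460 = 195.5 kg/h.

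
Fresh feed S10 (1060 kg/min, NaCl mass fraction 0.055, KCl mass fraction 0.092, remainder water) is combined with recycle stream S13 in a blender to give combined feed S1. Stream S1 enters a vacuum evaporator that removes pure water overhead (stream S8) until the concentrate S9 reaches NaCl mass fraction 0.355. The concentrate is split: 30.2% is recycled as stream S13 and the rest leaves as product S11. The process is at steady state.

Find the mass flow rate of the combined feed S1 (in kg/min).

Overall NaCl balance (none leaves overhead): NaCl in fresh feed = NaCl in product, i.e. 1060×0.055 = (1−0.302)·S9·0.355.
S9 = 58.3/(0.355×0.698) = 235.28 kg/min.
Recycle S13 = 0.302×235.28 = 71.055 kg/min.
Combined feed S1 = 1060 + 71.055 = 1131.1 kg/min.

1131 kg/min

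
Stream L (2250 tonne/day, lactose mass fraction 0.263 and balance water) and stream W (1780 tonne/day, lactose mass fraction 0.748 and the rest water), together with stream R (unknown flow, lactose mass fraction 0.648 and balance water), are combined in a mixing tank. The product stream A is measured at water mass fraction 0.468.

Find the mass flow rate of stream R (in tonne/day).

Let R be the unknown flow. Total out = 4030 + R.
water balance: 2106.8 + 0.352·R = 0.468·(4030 + R)
(0.352 − 0.468)·R = 0.468×4030 − 2106.8 = -220.77
R = -220.77 / -0.116 = 1903.2 tonne/day

1903 tonne/day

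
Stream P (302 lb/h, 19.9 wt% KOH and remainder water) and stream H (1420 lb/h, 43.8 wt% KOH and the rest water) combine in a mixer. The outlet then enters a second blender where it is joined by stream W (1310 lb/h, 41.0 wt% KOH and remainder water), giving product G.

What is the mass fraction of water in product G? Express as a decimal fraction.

0.5979

Overall, product flow = 3032 lb/h.
water in = 302×0.801 + 1420×0.562 + 1310×0.590 = 1812.8 lb/h.
water fraction in G = 0.5979.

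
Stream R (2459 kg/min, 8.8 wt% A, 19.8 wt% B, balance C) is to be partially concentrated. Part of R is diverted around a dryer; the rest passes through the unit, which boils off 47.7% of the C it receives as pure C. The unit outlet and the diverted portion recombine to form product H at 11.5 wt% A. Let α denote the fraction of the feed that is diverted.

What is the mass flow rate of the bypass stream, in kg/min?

763.9 kg/min

All 2459×0.088 = 216.39 kg/min of A reaches H, so H = 216.39/0.115 = 1881.7 kg/min and vapour = 577.33 kg/min.
The evaporator receives (1−α)·2459 of feed at 0.714 C and removes 0.477 of that C:
0.477×0.714×(1−α)×2459 = 577.33
(1−α) = 577.33/837.48 = 0.6894;  α = 0.3106.
Bypass flow = 0.3106×2459 = 763.85 kg/min.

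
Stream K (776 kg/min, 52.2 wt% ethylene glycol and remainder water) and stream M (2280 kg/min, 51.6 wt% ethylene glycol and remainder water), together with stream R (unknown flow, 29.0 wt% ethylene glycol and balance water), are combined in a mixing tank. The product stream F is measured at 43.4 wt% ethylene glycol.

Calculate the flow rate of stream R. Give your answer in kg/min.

1773 kg/min

Let R be the unknown flow. Total out = 3056 + R.
ethylene glycol balance: 1581.6 + 0.290·R = 0.434·(3056 + R)
(0.290 − 0.434)·R = 0.434×3056 − 1581.6 = -255.25
R = -255.25 / -0.144 = 1772.6 kg/min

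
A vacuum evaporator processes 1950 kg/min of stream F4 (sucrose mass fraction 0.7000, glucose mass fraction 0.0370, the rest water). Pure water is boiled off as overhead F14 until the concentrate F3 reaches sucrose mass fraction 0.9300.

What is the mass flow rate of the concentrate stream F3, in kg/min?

1468 kg/min

sucrose is conserved: 1950×0.700 = 1365 kg/min all reports to the concentrate.
Concentrate = 1365/(target fraction) = 1467.7 kg/min.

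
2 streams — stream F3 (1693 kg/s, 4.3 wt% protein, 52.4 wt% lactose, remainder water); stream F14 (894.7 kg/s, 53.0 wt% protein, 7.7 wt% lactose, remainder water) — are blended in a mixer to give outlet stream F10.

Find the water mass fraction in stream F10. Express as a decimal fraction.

0.419

Total flow out = 1693 + 894.7 = 2587.7 kg/s.
water in = 1693×0.433 + 894.7×0.393 = 1084.7 kg/s.
water mass fraction in F10 = 1084.7/2587.7 = 0.419.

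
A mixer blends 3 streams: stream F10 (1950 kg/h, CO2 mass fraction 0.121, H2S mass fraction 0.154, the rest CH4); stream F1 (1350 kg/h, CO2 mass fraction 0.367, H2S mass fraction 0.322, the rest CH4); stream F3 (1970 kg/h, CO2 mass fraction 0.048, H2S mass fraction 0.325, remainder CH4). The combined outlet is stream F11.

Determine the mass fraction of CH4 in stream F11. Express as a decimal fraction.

Total flow out = 1950 + 1350 + 1970 = 5270 kg/h.
CH4 in = 1950×0.725 + 1350×0.311 + 1970×0.627 = 3068.8 kg/h.
CH4 mass fraction in F11 = 3068.8/5270 = 0.582.

0.582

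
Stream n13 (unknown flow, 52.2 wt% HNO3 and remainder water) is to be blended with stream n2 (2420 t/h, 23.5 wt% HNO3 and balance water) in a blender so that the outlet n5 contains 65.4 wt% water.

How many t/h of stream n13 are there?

Let n13 be the unknown flow. Total out = 2420 + n13.
water balance: 1851.3 + 0.478·n13 = 0.654·(2420 + n13)
(0.478 − 0.654)·n13 = 0.654×2420 − 1851.3 = -268.62
n13 = -268.62 / -0.176 = 1526.2 t/h

1526 t/h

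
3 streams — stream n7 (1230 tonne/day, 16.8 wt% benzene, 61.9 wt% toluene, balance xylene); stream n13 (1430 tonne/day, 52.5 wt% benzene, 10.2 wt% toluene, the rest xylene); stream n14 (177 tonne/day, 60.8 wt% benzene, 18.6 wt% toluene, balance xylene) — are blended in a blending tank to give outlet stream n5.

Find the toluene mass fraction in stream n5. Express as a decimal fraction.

0.331

Total flow out = 1230 + 1430 + 177 = 2837 tonne/day.
toluene in = 1230×0.619 + 1430×0.102 + 177×0.186 = 940.15 tonne/day.
toluene mass fraction in n5 = 940.15/2837 = 0.331.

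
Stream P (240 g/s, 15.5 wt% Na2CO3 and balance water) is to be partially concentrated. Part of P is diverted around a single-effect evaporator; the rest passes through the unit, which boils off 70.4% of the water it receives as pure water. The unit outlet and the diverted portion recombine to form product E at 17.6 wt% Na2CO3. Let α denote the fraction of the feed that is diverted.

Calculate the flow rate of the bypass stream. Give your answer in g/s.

All 240×0.155 = 37.2 g/s of Na2CO3 reaches E, so E = 37.2/0.176 = 211.36 g/s and vapour = 28.636 g/s.
The evaporator receives (1−α)·240 of feed at 0.845 water and removes 0.704 of that water:
0.704×0.845×(1−α)×240 = 28.636
(1−α) = 28.636/142.77 = 0.2006;  α = 0.7994.
Bypass flow = 0.7994×240 = 191.86 g/s.

191.9 g/s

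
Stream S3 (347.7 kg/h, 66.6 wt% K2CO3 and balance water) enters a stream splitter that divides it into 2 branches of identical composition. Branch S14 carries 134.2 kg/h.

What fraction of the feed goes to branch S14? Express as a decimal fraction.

Fraction to S14 = 134.2/347.7 = 0.3860.

0.386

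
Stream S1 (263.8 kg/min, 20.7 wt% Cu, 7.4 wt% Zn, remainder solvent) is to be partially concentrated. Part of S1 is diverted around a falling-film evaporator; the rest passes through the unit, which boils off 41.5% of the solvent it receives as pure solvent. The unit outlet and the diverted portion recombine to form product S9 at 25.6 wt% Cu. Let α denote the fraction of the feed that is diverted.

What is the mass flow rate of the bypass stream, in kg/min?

94.58 kg/min

All 263.8×0.207 = 54.607 kg/min of Cu reaches S9, so S9 = 54.607/0.256 = 213.31 kg/min and vapour = 50.493 kg/min.
The evaporator receives (1−α)·263.8 of feed at 0.719 solvent and removes 0.415 of that solvent:
0.415×0.719×(1−α)×263.8 = 50.493
(1−α) = 50.493/78.714 = 0.6415;  α = 0.3585.
Bypass flow = 0.3585×263.8 = 94.579 kg/min.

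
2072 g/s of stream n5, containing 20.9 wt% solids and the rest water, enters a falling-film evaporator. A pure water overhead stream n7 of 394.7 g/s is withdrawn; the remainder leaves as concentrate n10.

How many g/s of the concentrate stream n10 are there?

1677 g/s

Concentrate = 2072 − 394.7 = 1677.3 g/s.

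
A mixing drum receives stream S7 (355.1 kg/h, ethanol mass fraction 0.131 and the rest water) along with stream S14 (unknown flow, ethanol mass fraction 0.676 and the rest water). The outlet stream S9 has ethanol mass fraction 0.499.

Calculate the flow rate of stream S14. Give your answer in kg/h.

Let S14 be the unknown flow. Total out = 355.1 + S14.
ethanol balance: 46.518 + 0.676·S14 = 0.499·(355.1 + S14)
(0.676 − 0.499)·S14 = 0.499×355.1 − 46.518 = 130.68
S14 = 130.68 / 0.177 = 738.29 kg/h

738.3 kg/h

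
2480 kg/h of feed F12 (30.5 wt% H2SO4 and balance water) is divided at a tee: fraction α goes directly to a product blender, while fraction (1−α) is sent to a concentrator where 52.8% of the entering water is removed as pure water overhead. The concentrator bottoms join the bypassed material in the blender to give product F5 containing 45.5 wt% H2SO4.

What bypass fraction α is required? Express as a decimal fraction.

All 2480×0.305 = 756.4 kg/h of H2SO4 reaches F5, so F5 = 756.4/0.455 = 1662.4 kg/h and vapour = 817.58 kg/h.
The evaporator receives (1−α)·2480 of feed at 0.695 water and removes 0.528 of that water:
0.528×0.695×(1−α)×2480 = 817.58
(1−α) = 817.58/910.06 = 0.8984;  α = 0.1016.

0.102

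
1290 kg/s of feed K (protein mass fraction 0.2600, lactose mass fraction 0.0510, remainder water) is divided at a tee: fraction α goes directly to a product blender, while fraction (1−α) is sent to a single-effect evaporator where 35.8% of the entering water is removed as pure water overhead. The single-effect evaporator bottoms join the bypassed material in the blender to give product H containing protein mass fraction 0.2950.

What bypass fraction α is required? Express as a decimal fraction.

0.519

All 1290×0.260 = 335.4 kg/s of protein reaches H, so H = 335.4/0.295 = 1136.9 kg/s and vapour = 153.05 kg/s.
The evaporator receives (1−α)·1290 of feed at 0.689 water and removes 0.358 of that water:
0.358×0.689×(1−α)×1290 = 153.05
(1−α) = 153.05/318.19 = 0.4810;  α = 0.5190.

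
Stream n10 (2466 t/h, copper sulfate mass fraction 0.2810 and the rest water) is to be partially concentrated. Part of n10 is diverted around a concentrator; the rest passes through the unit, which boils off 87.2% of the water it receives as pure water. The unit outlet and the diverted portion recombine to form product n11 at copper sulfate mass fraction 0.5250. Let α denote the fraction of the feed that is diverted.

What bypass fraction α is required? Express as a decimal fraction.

All 2466×0.281 = 692.95 t/h of copper sulfate reaches n11, so n11 = 692.95/0.525 = 1319.9 t/h and vapour = 1146.1 t/h.
The evaporator receives (1−α)·2466 of feed at 0.719 water and removes 0.872 of that water:
0.872×0.719×(1−α)×2466 = 1146.1
(1−α) = 1146.1/1546.1 = 0.7413;  α = 0.2587.

0.259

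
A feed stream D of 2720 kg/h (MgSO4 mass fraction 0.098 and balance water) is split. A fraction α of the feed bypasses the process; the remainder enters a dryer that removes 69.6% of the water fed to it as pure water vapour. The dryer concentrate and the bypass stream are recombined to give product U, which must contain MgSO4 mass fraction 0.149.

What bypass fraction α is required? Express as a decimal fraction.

0.455

All 2720×0.098 = 266.56 kg/h of MgSO4 reaches U, so U = 266.56/0.149 = 1789 kg/h and vapour = 931.01 kg/h.
The evaporator receives (1−α)·2720 of feed at 0.902 water and removes 0.696 of that water:
0.696×0.902×(1−α)×2720 = 931.01
(1−α) = 931.01/1707.6 = 0.5452;  α = 0.4548.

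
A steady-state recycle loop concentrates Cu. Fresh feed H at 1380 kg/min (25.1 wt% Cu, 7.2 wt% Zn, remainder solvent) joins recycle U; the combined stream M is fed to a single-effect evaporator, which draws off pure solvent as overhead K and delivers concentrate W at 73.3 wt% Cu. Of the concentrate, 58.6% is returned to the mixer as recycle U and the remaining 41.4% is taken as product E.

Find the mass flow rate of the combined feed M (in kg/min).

2049 kg/min

Overall Cu balance (none leaves overhead): Cu in fresh feed = Cu in product, i.e. 1380×0.251 = (1−0.586)·W·0.733.
W = 346.38/(0.733×0.414) = 1141.4 kg/min.
Recycle U = 0.586×1141.4 = 668.88 kg/min.
Combined feed M = 1380 + 668.88 = 2048.9 kg/min.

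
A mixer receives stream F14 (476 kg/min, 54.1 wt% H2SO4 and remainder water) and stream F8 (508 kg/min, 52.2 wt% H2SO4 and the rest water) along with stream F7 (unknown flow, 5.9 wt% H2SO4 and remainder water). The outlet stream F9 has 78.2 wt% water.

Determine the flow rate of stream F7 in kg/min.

1938 kg/min

Let F7 be the unknown flow. Total out = 984 + F7.
water balance: 461.31 + 0.941·F7 = 0.782·(984 + F7)
(0.941 − 0.782)·F7 = 0.782×984 − 461.31 = 308.18
F7 = 308.18 / 0.159 = 1938.2 kg/min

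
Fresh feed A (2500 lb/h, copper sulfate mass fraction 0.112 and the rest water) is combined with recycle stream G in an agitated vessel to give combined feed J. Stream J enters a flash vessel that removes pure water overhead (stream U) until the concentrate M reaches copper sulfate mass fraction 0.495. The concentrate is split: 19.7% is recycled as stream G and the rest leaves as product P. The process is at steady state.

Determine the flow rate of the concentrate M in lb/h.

Overall copper sulfate balance (none leaves overhead): copper sulfate in fresh feed = copper sulfate in product, i.e. 2500×0.112 = (1−0.197)·M·0.495.
M = 280/(0.495×0.803) = 704.43 lb/h.

704.4 lb/h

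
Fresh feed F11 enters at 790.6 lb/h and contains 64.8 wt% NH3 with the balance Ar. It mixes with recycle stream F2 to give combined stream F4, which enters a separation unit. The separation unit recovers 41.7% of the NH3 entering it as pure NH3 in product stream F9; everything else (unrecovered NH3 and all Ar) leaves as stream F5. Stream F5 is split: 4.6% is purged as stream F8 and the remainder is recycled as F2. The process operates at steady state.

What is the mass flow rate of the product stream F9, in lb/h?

NH3 in F4: m_A = 790.6×0.648 + (1−0.046)·(1−0.417)·m_A, so m_A = 512.31/0.4438 = 1154.3 lb/h.
Product F9 = 0.417×1154.3 = 481.35 lb/h.

481.4 lb/h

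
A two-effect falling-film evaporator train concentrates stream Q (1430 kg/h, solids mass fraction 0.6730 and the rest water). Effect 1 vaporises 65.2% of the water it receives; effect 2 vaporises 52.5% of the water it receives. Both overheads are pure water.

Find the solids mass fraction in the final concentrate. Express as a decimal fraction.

water in feed = 1430×0.327 = 467.61 kg/h.
After stage 1: water left = (1−0.652)×467.61 = 162.73; stream total = 1125.1 kg/h.
After stage 2: water left = (1−0.525)×162.73 = 77.296; final concentrate = 1039.7 kg/h.
solids fraction = 962.39/1039.7 = 0.9257.

0.9257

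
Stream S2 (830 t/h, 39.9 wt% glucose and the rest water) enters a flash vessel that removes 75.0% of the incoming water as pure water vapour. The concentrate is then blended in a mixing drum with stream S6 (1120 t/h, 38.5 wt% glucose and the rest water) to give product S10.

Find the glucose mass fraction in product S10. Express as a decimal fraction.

0.4838

Vapour removed = 0.750×0.601×830 = 374.12 t/h; concentrate = 455.88 t/h.
glucose reaching the mixer = 331.17 (from concentrate) + 1120×0.385 = 762.37 t/h.
Product flow = 455.88 + 1120 = 1575.9 t/h; glucose fraction = 0.4838.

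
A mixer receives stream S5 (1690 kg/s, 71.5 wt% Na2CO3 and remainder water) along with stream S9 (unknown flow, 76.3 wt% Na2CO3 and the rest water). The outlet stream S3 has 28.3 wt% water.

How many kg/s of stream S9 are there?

73.48 kg/s

Let S9 be the unknown flow. Total out = 1690 + S9.
water balance: 481.65 + 0.237·S9 = 0.283·(1690 + S9)
(0.237 − 0.283)·S9 = 0.283×1690 − 481.65 = -3.38
S9 = -3.38 / -0.046 = 73.478 kg/s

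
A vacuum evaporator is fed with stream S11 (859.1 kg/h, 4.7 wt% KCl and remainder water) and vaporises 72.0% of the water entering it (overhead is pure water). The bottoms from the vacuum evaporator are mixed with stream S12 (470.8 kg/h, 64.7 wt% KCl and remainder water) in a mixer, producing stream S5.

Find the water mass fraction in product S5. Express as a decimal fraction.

Vapour removed = 0.720×0.953×859.1 = 589.48 kg/h; concentrate = 269.62 kg/h.
water reaching the mixer = 229.24 (from concentrate) + 470.8×0.353 = 395.43 kg/h.
Product flow = 269.62 + 470.8 = 740.42 kg/h; water fraction = 0.534.

0.534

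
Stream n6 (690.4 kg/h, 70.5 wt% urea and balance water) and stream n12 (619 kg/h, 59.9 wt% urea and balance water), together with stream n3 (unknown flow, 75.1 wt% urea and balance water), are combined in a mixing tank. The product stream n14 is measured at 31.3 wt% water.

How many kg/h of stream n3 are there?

Let n3 be the unknown flow. Total out = 1309.4 + n3.
water balance: 451.89 + 0.249·n3 = 0.313·(1309.4 + n3)
(0.249 − 0.313)·n3 = 0.313×1309.4 − 451.89 = -42.045
n3 = -42.045 / -0.064 = 656.95 kg/h

656.9 kg/h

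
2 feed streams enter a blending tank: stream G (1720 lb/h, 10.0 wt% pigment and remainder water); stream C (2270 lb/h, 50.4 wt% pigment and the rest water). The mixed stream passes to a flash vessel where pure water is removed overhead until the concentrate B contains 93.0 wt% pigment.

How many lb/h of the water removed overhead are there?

pigment entering = 1720×0.100 + 2270×0.504 = 1316.1 lb/h.
All pigment reports to B, so B = 1316.1/0.930 = 1415.1 lb/h.
Total feed = 3990 lb/h; overhead = 3990 − 1415.1 = 2574.9 lb/h.

2575 lb/h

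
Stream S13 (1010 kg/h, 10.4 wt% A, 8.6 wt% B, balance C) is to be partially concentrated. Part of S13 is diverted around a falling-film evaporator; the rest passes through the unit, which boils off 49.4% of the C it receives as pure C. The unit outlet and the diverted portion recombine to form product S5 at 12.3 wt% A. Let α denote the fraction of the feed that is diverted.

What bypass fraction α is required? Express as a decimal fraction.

0.614

All 1010×0.104 = 105.04 kg/h of A reaches S5, so S5 = 105.04/0.123 = 853.98 kg/h and vapour = 156.02 kg/h.
The evaporator receives (1−α)·1010 of feed at 0.810 C and removes 0.494 of that C:
0.494×0.810×(1−α)×1010 = 156.02
(1−α) = 156.02/404.14 = 0.3860;  α = 0.6140.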